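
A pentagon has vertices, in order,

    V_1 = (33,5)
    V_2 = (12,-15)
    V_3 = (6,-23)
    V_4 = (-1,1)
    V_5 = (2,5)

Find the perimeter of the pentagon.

|V_1V_2| = √((-21)² + (-20)²) = √841 = 29
|V_2V_3| = √((-6)² + (-8)²) = √100 = 10
|V_3V_4| = √((-7)² + (24)²) = √625 = 25
|V_4V_5| = √((3)² + (4)²) = √25 = 5
|V_5V_1| = √((31)² + (0)²) = √961 = 31
Perimeter = 29 + 10 + 25 + 5 + 31 = 100.

100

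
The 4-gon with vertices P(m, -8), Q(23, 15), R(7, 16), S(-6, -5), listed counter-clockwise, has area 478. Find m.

Write out the shoelace sum; only the two edges meeting at P involve m:
2·Area = [((-6)·(-8) − m·(-5)) + (m·15 − 23·(-8))] + 324
       = 20·m + 556 = 956
⇒ m = 20.

20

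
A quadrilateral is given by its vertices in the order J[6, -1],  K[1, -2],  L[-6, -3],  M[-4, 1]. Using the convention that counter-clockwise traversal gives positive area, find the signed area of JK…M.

-23

Σ = (-11) + (-15) + (-18) + (-2) = -46
Signed area = Σ/2 = -23 (negative ⇒ clockwise traversal).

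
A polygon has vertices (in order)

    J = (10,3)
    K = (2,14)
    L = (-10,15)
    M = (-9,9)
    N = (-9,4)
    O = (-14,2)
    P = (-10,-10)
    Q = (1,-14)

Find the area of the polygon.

J→K: (10)(14) − (2)(3) = 134
K→L: (2)(15) − (-10)(14) = 170
L→M: (-10)(9) − (-9)(15) = 45
M→N: (-9)(4) − (-9)(9) = 45
N→O: (-9)(2) − (-14)(4) = 38
O→P: (-14)(-10) − (-10)(2) = 160
P→Q: (-10)(-14) − (1)(-10) = 150
Q→J: (1)(3) − (10)(-14) = 143
Σ = 885
Area = |Σ|/2 = 442.5.

442.5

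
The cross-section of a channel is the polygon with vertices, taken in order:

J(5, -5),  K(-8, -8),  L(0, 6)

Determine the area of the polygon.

79

Cross-terms: -80, -48, -30  ⇒  Σ = -158
Area = |Σ|/2 = 79.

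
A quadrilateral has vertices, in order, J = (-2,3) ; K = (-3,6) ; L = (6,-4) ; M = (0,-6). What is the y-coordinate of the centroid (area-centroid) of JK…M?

-107/75

Apply the shoelace (surveyor's) formula. First the cross-terms c_i = x_i·y_{i+1} − x_{i+1}·y_i:
  -3, -24, -36, -12  ⇒  2A = -75, A = -37.5.
Then Σ (y_i + y_{i+1})·c_i = 321, so ȳ = 321 / (6·(-37.5)) = -107/75.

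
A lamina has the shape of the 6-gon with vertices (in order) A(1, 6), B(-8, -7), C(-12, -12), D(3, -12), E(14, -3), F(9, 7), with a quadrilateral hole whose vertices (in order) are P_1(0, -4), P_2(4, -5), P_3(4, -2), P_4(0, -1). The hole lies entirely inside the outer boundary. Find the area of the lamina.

Outer boundary:
Σ = (41) + (12) + (180) + (159) + (125) + (47) = 564
Area = |Σ|/2 = 282.
Hole:
Cross-terms: 16, 12, -4, 0  ⇒  Σ = 24
Area = |Σ|/2 = 12.
Net area = 282 − 12 = 270.

270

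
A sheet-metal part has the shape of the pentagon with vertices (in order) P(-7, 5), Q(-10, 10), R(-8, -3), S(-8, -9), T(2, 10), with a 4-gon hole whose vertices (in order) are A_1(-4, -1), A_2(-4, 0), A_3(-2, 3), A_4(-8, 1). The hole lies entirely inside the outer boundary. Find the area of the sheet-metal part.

69

Outer boundary:
Apply the shoelace formula: 2A = Σ (x_i·y_{i+1} − x_{i+1}·y_i), indices taken mod 5.
Σ = (-20) + (110) + (48) + (-62) + (80) = 156
Area = |Σ|/2 = 78.
Hole:
A_1→A_2: (-4)(0) − (-4)(-1) = -4
A_2→A_3: (-4)(3) − (-2)(0) = -12
A_3→A_4: (-2)(1) − (-8)(3) = 22
A_4→A_1: (-8)(-1) − (-4)(1) = 12
Σ = 18
Area = |Σ|/2 = 9.
Net area = 78 − 9 = 69.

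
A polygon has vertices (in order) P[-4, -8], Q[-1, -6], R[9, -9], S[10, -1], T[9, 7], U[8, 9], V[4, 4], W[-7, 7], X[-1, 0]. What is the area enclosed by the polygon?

165.5

Cross-terms: 16, 63, 81, 79, 25, -4, 56, 7, 8  ⇒  Σ = 331
Area = |Σ|/2 = 165.5.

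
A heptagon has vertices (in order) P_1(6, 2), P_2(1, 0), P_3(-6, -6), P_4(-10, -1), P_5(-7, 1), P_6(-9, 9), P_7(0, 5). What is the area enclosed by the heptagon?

104

Apply the shoelace formula: 2A = Σ (x_i·y_{i+1} − x_{i+1}·y_i), indices taken mod 7.
Σ = (-2) + (-6) + (-54) + (-17) + (-54) + (-45) + (-30) = -208
Area = |Σ|/2 = 104.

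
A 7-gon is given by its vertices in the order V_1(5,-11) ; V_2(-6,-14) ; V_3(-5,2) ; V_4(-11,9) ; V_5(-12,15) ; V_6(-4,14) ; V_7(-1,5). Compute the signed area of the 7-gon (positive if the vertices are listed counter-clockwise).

Apply the surveyor's formula: 2A = Σ (x_i·y_{i+1} − x_{i+1}·y_i), indices taken mod 7.
Cross-terms: -136, -82, -23, -57, -108, -6, -14  ⇒  Σ = -426
Signed area = Σ/2 = -213 (negative ⇒ clockwise traversal).

-213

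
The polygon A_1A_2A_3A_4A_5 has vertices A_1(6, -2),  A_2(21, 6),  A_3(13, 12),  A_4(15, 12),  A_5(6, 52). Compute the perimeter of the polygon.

124

|A_1A_2| = √((15)² + (8)²) = √289 = 17
|A_2A_3| = √((-8)² + (6)²) = √100 = 10
|A_3A_4| = √((2)² + (0)²) = √4 = 2
|A_4A_5| = √((-9)² + (40)²) = √1681 = 41
|A_5A_1| = √((0)² + (-54)²) = √2916 = 54
Perimeter = 17 + 10 + 2 + 41 + 54 = 124.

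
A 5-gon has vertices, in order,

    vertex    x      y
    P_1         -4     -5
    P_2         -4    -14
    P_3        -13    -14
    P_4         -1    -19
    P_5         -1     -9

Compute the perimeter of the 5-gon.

|P_1P_2| = √((0)² + (-9)²) = √81 = 9
|P_2P_3| = √((-9)² + (0)²) = √81 = 9
|P_3P_4| = √((12)² + (-5)²) = √169 = 13
|P_4P_5| = √((0)² + (10)²) = √100 = 10
|P_5P_1| = √((-3)² + (4)²) = √25 = 5
Perimeter = 9 + 9 + 13 + 10 + 5 = 46.

46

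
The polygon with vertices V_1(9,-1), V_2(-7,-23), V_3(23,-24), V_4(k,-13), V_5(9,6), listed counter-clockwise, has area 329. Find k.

Write out the shoelace sum; only the two edges meeting at V_4 involve k:
2·Area = [(23·(-13) − k·(-24)) + (k·6 − 9·(-13))] + 420
       = 30·k + 238 = 658
⇒ k = 14.

14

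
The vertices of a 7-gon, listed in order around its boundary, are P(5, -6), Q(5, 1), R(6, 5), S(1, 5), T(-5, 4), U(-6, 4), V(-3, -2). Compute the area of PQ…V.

Apply the surveyor's formula: 2A = Σ (x_i·y_{i+1} − x_{i+1}·y_i), indices taken mod 7.
Σ = (35) + (19) + (25) + (29) + (4) + (24) + (28) = 164
Area = |Σ|/2 = 82.

82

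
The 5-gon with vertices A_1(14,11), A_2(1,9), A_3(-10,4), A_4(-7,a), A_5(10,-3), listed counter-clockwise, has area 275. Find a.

-7

The doubled signed area Σ (x_i y_{i+1} − x_{i+1} y_i) is linear in a.
With a=0 it equals 410; the coefficient of a is -20 (from the two edges through A_4).
So -20·a + 410 = 2·275 = 550 ⇒ a = -7.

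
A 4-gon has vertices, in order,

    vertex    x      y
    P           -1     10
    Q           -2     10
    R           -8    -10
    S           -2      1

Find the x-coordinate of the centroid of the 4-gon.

-11/3

Apply the shoelace (surveyor's) formula. First the cross-terms c_i = x_i·y_{i+1} − x_{i+1}·y_i:
  10, 100, -28, -19  ⇒  2A = 63, A = 31.5.
Then Σ (x_i + x_{i+1})·c_i = -693, so x̄ = -693 / (6·31.5) = -11/3.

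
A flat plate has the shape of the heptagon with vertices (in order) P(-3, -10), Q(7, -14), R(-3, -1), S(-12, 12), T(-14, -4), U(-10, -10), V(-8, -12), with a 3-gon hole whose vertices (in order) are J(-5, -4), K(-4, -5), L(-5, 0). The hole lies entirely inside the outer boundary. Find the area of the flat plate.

Outer boundary:
Σ = (112) + (-49) + (-48) + (216) + (100) + (40) + (44) = 415
Area = |Σ|/2 = 207.5.
Hole:
Σ = (9) + (-25) + (20) = 4
Area = |Σ|/2 = 2.
Net area = 207.5 − 2 = 205.5.

205.5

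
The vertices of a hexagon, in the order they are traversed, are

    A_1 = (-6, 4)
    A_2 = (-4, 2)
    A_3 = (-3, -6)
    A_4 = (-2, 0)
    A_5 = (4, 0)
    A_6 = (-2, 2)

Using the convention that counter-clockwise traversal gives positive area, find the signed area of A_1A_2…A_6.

Cross-terms: 4, 30, -12, 0, 8, 4  ⇒  Σ = 34
Signed area = Σ/2 = 17 (positive ⇒ counter-clockwise traversal).

17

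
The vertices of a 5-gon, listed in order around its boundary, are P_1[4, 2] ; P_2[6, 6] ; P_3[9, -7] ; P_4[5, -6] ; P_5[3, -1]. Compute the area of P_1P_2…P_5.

40

Apply the shoelace (surveyor's) formula: 2A = Σ (x_i·y_{i+1} − x_{i+1}·y_i), indices taken mod 5.
P_1→P_2: (4)(6) − (6)(2) = 12
P_2→P_3: (6)(-7) − (9)(6) = -96
P_3→P_4: (9)(-6) − (5)(-7) = -19
P_4→P_5: (5)(-1) − (3)(-6) = 13
P_5→P_1: (3)(2) − (4)(-1) = 10
Σ = -80
Area = |Σ|/2 = 40.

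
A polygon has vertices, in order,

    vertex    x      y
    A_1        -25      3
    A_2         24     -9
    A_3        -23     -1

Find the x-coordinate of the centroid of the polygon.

Apply Gauss's area formula. First the cross-terms c_i = x_i·y_{i+1} − x_{i+1}·y_i:
  153, -231, -94  ⇒  2A = -172, A = -86.
Then Σ (x_i + x_{i+1})·c_i = 4128, so x̄ = 4128 / (6·(-86)) = -8.

-8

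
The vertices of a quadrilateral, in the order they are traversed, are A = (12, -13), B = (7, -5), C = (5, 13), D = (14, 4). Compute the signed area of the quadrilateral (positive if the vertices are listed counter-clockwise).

-122.5

Apply the shoelace formula: 2A = Σ (x_i·y_{i+1} − x_{i+1}·y_i), indices taken mod 4.
A→B: (12)(-5) − (7)(-13) = 31
B→C: (7)(13) − (5)(-5) = 116
C→D: (5)(4) − (14)(13) = -162
D→A: (14)(-13) − (12)(4) = -230
Σ = -245
Signed area = Σ/2 = -122.5 (negative ⇒ clockwise traversal).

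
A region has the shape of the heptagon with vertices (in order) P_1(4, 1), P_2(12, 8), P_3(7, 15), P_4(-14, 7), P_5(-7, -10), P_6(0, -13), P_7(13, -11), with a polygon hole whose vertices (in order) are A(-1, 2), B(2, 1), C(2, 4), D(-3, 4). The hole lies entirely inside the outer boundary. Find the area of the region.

Outer boundary:
Σ = (20) + (124) + (259) + (189) + (91) + (169) + (57) = 909
Area = |Σ|/2 = 454.5.
Hole:
Apply the shoelace (surveyor's) formula: 2A = Σ (x_i·y_{i+1} − x_{i+1}·y_i), indices taken mod 4.
A→B: (-1)(1) − (2)(2) = -5
B→C: (2)(4) − (2)(1) = 6
C→D: (2)(4) − (-3)(4) = 20
D→A: (-3)(2) − (-1)(4) = -2
Σ = 19
Area = |Σ|/2 = 9.5.
Net area = 454.5 − 9.5 = 445.

445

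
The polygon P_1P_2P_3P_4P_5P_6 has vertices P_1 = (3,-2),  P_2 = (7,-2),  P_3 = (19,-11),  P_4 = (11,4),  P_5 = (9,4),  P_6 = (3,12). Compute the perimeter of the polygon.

|P_1P_2| = √((4)² + (0)²) = √16 = 4
|P_2P_3| = √((12)² + (-9)²) = √225 = 15
|P_3P_4| = √((-8)² + (15)²) = √289 = 17
|P_4P_5| = √((-2)² + (0)²) = √4 = 2
|P_5P_6| = √((-6)² + (8)²) = √100 = 10
|P_6P_1| = √((0)² + (-14)²) = √196 = 14
Perimeter = 4 + 15 + 17 + 2 + 10 + 14 = 62.

62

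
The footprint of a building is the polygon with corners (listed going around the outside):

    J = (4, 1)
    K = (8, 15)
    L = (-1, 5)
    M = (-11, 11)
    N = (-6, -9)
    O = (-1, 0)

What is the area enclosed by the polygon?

153

Apply the shoelace formula: 2A = Σ (x_i·y_{i+1} − x_{i+1}·y_i), indices taken mod 6.
Cross-terms: 52, 55, 44, 165, -9, -1  ⇒  Σ = 306
Area = |Σ|/2 = 153.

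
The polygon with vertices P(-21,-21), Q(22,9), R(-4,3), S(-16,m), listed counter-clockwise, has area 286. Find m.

The doubled signed area Σ (x_i y_{i+1} − x_{i+1} y_i) is linear in m.
With m=0 it equals 759; the coefficient of m is 17 (from the two edges through S).
So 17·m + 759 = 2·286 = 572 ⇒ m = -11.

-11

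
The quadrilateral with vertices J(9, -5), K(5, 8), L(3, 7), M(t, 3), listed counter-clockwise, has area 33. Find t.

2

Write out the shoelace sum; only the two edges meeting at M involve t:
2·Area = [(3·3 − t·7) + (t·(-5) − 9·3)] + 108
       = -12·t + 90 = 66
⇒ t = 2.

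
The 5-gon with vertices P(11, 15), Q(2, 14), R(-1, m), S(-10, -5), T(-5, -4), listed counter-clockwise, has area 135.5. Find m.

12

The doubled signed area Σ (x_i y_{i+1} − x_{i+1} y_i) is linear in m.
With m=0 it equals 127; the coefficient of m is 12 (from the two edges through R).
So 12·m + 127 = 2·135.5 = 271 ⇒ m = 12.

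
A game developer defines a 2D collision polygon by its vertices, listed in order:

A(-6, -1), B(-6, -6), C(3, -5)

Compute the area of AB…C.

22.5

Apply the surveyor's formula: 2A = Σ (x_i·y_{i+1} − x_{i+1}·y_i), indices taken mod 3.
Σ = (30) + (48) + (-33) = 45
Area = |Σ|/2 = 22.5.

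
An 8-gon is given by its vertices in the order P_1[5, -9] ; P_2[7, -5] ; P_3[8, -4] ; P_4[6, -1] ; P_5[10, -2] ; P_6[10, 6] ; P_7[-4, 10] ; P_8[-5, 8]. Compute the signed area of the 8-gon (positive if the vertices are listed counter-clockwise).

145.5

Apply the shoelace (surveyor's) formula: 2A = Σ (x_i·y_{i+1} − x_{i+1}·y_i), indices taken mod 8.
P_1→P_2: (5)(-5) − (7)(-9) = 38
P_2→P_3: (7)(-4) − (8)(-5) = 12
P_3→P_4: (8)(-1) − (6)(-4) = 16
P_4→P_5: (6)(-2) − (10)(-1) = -2
P_5→P_6: (10)(6) − (10)(-2) = 80
P_6→P_7: (10)(10) − (-4)(6) = 124
P_7→P_8: (-4)(8) − (-5)(10) = 18
P_8→P_1: (-5)(-9) − (5)(8) = 5
Σ = 291
Signed area = Σ/2 = 145.5 (positive ⇒ counter-clockwise traversal).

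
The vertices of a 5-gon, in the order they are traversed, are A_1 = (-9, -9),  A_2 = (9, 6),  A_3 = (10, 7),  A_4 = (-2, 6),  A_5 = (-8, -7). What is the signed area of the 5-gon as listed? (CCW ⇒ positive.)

Apply the surveyor's formula: 2A = Σ (x_i·y_{i+1} − x_{i+1}·y_i), indices taken mod 5.
Σ = (27) + (3) + (74) + (62) + (9) = 175
Signed area = Σ/2 = 87.5 (positive ⇒ counter-clockwise traversal).

87.5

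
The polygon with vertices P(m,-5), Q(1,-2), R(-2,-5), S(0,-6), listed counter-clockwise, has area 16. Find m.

6

Write out the shoelace sum; only the two edges meeting at P involve m:
2·Area = [(0·(-5) − m·(-6)) + (m·(-2) − 1·(-5))] + 3
       = 4·m + 8 = 32
⇒ m = 6.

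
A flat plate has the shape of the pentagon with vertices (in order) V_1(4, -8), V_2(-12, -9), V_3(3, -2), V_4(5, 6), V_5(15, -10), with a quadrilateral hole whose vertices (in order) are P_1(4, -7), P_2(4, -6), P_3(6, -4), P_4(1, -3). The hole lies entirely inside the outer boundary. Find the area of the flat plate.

Outer boundary:
Cross-terms: -132, 51, 28, -140, -80  ⇒  Σ = -273
Area = |Σ|/2 = 136.5.
Hole:
Apply Gauss's area formula: 2A = Σ (x_i·y_{i+1} − x_{i+1}·y_i), indices taken mod 4.
P_1→P_2: (4)(-6) − (4)(-7) = 4
P_2→P_3: (4)(-4) − (6)(-6) = 20
P_3→P_4: (6)(-3) − (1)(-4) = -14
P_4→P_1: (1)(-7) − (4)(-3) = 5
Σ = 15
Area = |Σ|/2 = 7.5.
Net area = 136.5 − 7.5 = 129.

129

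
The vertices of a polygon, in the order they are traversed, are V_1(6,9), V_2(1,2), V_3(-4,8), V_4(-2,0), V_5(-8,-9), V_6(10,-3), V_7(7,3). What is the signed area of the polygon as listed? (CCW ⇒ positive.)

Σ = (3) + (16) + (16) + (18) + (114) + (51) + (45) = 263
Signed area = Σ/2 = 131.5 (positive ⇒ counter-clockwise traversal).

131.5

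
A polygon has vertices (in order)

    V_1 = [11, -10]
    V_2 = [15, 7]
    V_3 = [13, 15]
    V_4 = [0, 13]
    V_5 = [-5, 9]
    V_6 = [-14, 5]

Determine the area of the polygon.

Apply the shoelace formula: 2A = Σ (x_i·y_{i+1} − x_{i+1}·y_i), indices taken mod 6.
Cross-terms: 227, 134, 169, 65, 101, 85  ⇒  Σ = 781
Area = |Σ|/2 = 390.5.

390.5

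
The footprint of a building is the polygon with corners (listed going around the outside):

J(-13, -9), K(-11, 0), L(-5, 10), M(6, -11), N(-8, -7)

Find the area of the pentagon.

Apply the surveyor's formula: 2A = Σ (x_i·y_{i+1} − x_{i+1}·y_i), indices taken mod 5.
Σ = (-99) + (-110) + (-5) + (-130) + (-19) = -363
Area = |Σ|/2 = 181.5.

181.5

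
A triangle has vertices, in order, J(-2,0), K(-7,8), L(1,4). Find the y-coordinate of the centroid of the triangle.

Apply the shoelace formula. First the cross-terms c_i = x_i·y_{i+1} − x_{i+1}·y_i:
  -16, -36, 8  ⇒  2A = -44, A = -22.
Then Σ (y_i + y_{i+1})·c_i = -528, so ȳ = -528 / (6·(-22)) = 4.

4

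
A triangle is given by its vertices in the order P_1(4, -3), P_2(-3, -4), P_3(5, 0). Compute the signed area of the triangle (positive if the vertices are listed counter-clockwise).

Σ = (-25) + (20) + (-15) = -20
Signed area = Σ/2 = -10 (negative ⇒ clockwise traversal).

-10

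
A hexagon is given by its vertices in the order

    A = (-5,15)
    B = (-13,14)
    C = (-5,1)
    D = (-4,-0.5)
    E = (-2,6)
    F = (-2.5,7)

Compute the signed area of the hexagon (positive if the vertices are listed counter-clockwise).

Cross-terms: 125, 57, 6.5, -25, 1, -2.5  ⇒  Σ = 162
Signed area = Σ/2 = 81 (positive ⇒ counter-clockwise traversal).

81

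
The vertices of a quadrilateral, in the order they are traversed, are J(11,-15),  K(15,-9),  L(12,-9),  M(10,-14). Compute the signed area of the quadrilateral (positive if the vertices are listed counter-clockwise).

Σ = (126) + (-27) + (-78) + (4) = 25
Signed area = Σ/2 = 12.5 (positive ⇒ counter-clockwise traversal).

12.5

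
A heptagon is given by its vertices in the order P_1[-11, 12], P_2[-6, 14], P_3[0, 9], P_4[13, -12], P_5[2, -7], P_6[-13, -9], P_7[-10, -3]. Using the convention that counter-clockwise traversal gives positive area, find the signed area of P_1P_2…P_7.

Apply the surveyor's formula: 2A = Σ (x_i·y_{i+1} − x_{i+1}·y_i), indices taken mod 7.
Σ = (-82) + (-54) + (-117) + (-67) + (-109) + (-51) + (-153) = -633
Signed area = Σ/2 = -316.5 (negative ⇒ clockwise traversal).

-316.5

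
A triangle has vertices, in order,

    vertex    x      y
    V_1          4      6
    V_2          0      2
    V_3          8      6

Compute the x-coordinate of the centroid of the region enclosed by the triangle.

Apply the shoelace (surveyor's) formula. First the cross-terms c_i = x_i·y_{i+1} − x_{i+1}·y_i:
  8, -16, 24  ⇒  2A = 16, A = 8.
Then Σ (x_i + x_{i+1})·c_i = 192, so x̄ = 192 / (6·8) = 4.

4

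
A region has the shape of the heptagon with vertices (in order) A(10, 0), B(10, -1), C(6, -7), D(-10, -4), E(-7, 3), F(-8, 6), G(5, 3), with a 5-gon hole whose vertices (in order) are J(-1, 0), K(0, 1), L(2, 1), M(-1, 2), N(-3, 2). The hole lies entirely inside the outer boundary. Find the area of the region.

Outer boundary:
Apply the shoelace formula: 2A = Σ (x_i·y_{i+1} − x_{i+1}·y_i), indices taken mod 7.
Cross-terms: -10, -64, -94, -58, -18, -54, -30  ⇒  Σ = -328
Area = |Σ|/2 = 164.
Hole:
Apply the surveyor's formula: 2A = Σ (x_i·y_{i+1} − x_{i+1}·y_i), indices taken mod 5.
Cross-terms: -1, -2, 5, 4, 2  ⇒  Σ = 8
Area = |Σ|/2 = 4.
Net area = 164 − 4 = 160.

160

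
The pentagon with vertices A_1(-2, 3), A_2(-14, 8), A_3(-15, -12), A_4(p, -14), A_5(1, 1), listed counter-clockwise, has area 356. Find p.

13

The doubled signed area Σ (x_i y_{i+1} − x_{i+1} y_i) is linear in p.
With p=0 it equals 543; the coefficient of p is 13 (from the two edges through A_4).
So 13·p + 543 = 2·356 = 712 ⇒ p = 13.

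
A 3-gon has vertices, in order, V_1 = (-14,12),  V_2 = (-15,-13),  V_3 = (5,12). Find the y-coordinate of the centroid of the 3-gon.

11/3

Apply the shoelace formula. First the cross-terms c_i = x_i·y_{i+1} − x_{i+1}·y_i:
  362, -115, 228  ⇒  2A = 475, A = 237.5.
Then Σ (y_i + y_{i+1})·c_i = 5225, so ȳ = 5225 / (6·237.5) = 11/3.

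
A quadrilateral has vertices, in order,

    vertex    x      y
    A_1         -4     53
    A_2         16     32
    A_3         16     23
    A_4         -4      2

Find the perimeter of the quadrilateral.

118

|A_1A_2| = √((20)² + (-21)²) = √841 = 29
|A_2A_3| = √((0)² + (-9)²) = √81 = 9
|A_3A_4| = √((-20)² + (-21)²) = √841 = 29
|A_4A_1| = √((0)² + (51)²) = √2601 = 51
Perimeter = 29 + 9 + 29 + 51 = 118.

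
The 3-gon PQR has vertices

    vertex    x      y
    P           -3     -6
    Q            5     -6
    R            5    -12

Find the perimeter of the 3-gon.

24

|PQ| = √((8)² + (0)²) = √64 = 8
|QR| = √((0)² + (-6)²) = √36 = 6
|RP| = √((-8)² + (6)²) = √100 = 10
Perimeter = 8 + 6 + 10 = 24.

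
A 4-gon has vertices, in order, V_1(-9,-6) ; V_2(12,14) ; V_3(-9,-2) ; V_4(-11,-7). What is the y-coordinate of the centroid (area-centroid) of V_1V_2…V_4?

32/23

Apply the shoelace formula. First the cross-terms c_i = x_i·y_{i+1} − x_{i+1}·y_i:
  -54, 102, 41, 3  ⇒  2A = 92, A = 46.
Then Σ (y_i + y_{i+1})·c_i = 384, so ȳ = 384 / (6·46) = 32/23.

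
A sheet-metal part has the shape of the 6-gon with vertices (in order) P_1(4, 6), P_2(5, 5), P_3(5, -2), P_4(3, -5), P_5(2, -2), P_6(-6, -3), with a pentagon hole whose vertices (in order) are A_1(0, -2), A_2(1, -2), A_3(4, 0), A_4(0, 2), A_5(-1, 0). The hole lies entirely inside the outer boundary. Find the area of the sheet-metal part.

Outer boundary:
Apply the shoelace (surveyor's) formula: 2A = Σ (x_i·y_{i+1} − x_{i+1}·y_i), indices taken mod 6.
Cross-terms: -10, -35, -19, 4, -18, -24  ⇒  Σ = -102
Area = |Σ|/2 = 51.
Hole:
Apply the shoelace (surveyor's) formula: 2A = Σ (x_i·y_{i+1} − x_{i+1}·y_i), indices taken mod 5.
A_1→A_2: (0)(-2) − (1)(-2) = 2
A_2→A_3: (1)(0) − (4)(-2) = 8
A_3→A_4: (4)(2) − (0)(0) = 8
A_4→A_5: (0)(0) − (-1)(2) = 2
A_5→A_1: (-1)(-2) − (0)(0) = 2
Σ = 22
Area = |Σ|/2 = 11.
Net area = 51 − 11 = 40.

40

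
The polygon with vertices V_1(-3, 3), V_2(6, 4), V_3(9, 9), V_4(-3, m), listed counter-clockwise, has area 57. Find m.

9

The doubled signed area Σ (x_i y_{i+1} − x_{i+1} y_i) is linear in m.
With m=0 it equals 6; the coefficient of m is 12 (from the two edges through V_4).
So 12·m + 6 = 2·57 = 114 ⇒ m = 9.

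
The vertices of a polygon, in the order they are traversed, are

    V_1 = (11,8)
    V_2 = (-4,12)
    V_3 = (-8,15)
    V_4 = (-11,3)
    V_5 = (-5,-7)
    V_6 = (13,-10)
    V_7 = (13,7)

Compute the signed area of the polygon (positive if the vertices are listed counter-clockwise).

411

Apply the surveyor's formula: 2A = Σ (x_i·y_{i+1} − x_{i+1}·y_i), indices taken mod 7.
Cross-terms: 164, 36, 141, 92, 141, 221, 27  ⇒  Σ = 822
Signed area = Σ/2 = 411 (positive ⇒ counter-clockwise traversal).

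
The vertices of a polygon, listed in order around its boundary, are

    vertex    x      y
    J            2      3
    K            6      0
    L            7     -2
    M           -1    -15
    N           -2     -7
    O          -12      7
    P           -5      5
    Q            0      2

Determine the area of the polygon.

148.5

Apply Gauss's area formula: 2A = Σ (x_i·y_{i+1} − x_{i+1}·y_i), indices taken mod 8.
Σ = (-18) + (-12) + (-107) + (-23) + (-98) + (-25) + (-10) + (-4) = -297
Area = |Σ|/2 = 148.5.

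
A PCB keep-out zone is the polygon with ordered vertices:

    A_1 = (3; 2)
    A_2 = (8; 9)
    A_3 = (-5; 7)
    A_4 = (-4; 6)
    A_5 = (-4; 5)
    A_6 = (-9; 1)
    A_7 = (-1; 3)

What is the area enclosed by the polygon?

59

Cross-terms: 11, 101, -2, 4, 41, -26, -11  ⇒  Σ = 118
Area = |Σ|/2 = 59.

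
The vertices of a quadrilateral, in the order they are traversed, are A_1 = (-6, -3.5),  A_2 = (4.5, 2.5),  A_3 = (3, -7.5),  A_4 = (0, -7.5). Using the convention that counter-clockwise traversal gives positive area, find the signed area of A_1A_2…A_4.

-54

Apply the shoelace formula: 2A = Σ (x_i·y_{i+1} − x_{i+1}·y_i), indices taken mod 4.
Σ = (0.75) + (-41.25) + (-22.5) + (-45) = -108
Signed area = Σ/2 = -54 (negative ⇒ clockwise traversal).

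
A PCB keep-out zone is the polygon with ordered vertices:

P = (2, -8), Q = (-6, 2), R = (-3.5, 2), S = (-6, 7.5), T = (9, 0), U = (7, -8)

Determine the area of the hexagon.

121.375

Σ = (-44) + (-5) + (-14.25) + (-67.5) + (-72) + (-40) = -242.75
Area = |Σ|/2 = 121.375.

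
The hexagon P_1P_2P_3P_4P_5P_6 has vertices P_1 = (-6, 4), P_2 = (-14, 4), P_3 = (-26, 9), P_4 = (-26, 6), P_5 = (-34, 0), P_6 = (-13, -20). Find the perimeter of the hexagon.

88

|P_1P_2| = √((-8)² + (0)²) = √64 = 8
|P_2P_3| = √((-12)² + (5)²) = √169 = 13
|P_3P_4| = √((0)² + (-3)²) = √9 = 3
|P_4P_5| = √((-8)² + (-6)²) = √100 = 10
|P_5P_6| = √((21)² + (-20)²) = √841 = 29
|P_6P_1| = √((7)² + (24)²) = √625 = 25
Perimeter = 8 + 13 + 3 + 10 + 29 + 25 = 88.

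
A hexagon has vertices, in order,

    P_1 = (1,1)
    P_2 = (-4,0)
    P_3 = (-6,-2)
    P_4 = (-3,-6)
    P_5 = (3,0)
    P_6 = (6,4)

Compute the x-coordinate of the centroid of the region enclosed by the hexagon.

-40/37

Apply the surveyor's formula. First the cross-terms c_i = x_i·y_{i+1} − x_{i+1}·y_i:
  4, 8, 30, 18, 12, 2  ⇒  2A = 74, A = 37.
Then Σ (x_i + x_{i+1})·c_i = -240, so x̄ = -240 / (6·37) = -40/37.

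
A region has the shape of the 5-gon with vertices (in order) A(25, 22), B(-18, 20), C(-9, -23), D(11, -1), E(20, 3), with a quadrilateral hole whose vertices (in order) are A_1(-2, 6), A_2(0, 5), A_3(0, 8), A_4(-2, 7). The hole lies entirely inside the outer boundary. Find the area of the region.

Outer boundary:
Cross-terms: 896, 594, 262, 53, 365  ⇒  Σ = 2170
Area = |Σ|/2 = 1085.
Hole:
Apply the shoelace (surveyor's) formula: 2A = Σ (x_i·y_{i+1} − x_{i+1}·y_i), indices taken mod 4.
A_1→A_2: (-2)(5) − (0)(6) = -10
A_2→A_3: (0)(8) − (0)(5) = 0
A_3→A_4: (0)(7) − (-2)(8) = 16
A_4→A_1: (-2)(6) − (-2)(7) = 2
Σ = 8
Area = |Σ|/2 = 4.
Net area = 1085 − 4 = 1081.

1081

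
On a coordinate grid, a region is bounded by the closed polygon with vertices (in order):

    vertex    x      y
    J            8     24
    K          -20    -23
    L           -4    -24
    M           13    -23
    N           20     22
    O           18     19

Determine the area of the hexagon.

1049

Σ = (296) + (388) + (404) + (746) + (-16) + (280) = 2098
Area = |Σ|/2 = 1049.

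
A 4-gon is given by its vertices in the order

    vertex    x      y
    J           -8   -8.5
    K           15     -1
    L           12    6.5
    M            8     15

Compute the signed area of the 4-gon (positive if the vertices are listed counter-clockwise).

212.5

Apply the surveyor's formula: 2A = Σ (x_i·y_{i+1} − x_{i+1}·y_i), indices taken mod 4.
J→K: (-8)(-1) − (15)(-8.5) = 135.5
K→L: (15)(6.5) − (12)(-1) = 109.5
L→M: (12)(15) − (8)(6.5) = 128
M→J: (8)(-8.5) − (-8)(15) = 52
Σ = 425
Signed area = Σ/2 = 212.5 (positive ⇒ counter-clockwise traversal).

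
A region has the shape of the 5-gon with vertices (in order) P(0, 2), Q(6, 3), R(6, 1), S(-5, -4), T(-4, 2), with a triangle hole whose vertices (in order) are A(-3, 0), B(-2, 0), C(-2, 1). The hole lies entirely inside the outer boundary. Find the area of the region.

Outer boundary:
Σ = (-12) + (-12) + (-19) + (-26) + (-8) = -77
Area = |Σ|/2 = 38.5.
Hole:
Apply Gauss's area formula: 2A = Σ (x_i·y_{i+1} − x_{i+1}·y_i), indices taken mod 3.
Σ = (0) + (-2) + (3) = 1
Area = |Σ|/2 = 0.5.
Net area = 38.5 − 0.5 = 38.

38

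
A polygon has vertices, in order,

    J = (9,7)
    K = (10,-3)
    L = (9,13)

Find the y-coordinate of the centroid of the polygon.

17/3

Apply the surveyor's formula. First the cross-terms c_i = x_i·y_{i+1} − x_{i+1}·y_i:
  -97, 157, -54  ⇒  2A = 6, A = 3.
Then Σ (y_i + y_{i+1})·c_i = 102, so ȳ = 102 / (6·3) = 17/3.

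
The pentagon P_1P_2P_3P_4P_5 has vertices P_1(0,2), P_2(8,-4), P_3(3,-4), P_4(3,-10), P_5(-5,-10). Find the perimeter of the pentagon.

42

|P_1P_2| = √((8)² + (-6)²) = √100 = 10
|P_2P_3| = √((-5)² + (0)²) = √25 = 5
|P_3P_4| = √((0)² + (-6)²) = √36 = 6
|P_4P_5| = √((-8)² + (0)²) = √64 = 8
|P_5P_1| = √((5)² + (12)²) = √169 = 13
Perimeter = 10 + 5 + 6 + 8 + 13 = 42.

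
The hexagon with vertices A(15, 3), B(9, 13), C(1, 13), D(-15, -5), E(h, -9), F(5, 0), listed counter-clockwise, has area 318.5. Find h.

-4

The doubled signed area Σ (x_i y_{i+1} − x_{i+1} y_i) is linear in h.
With h=0 it equals 657; the coefficient of h is 5 (from the two edges through E).
So 5·h + 657 = 2·318.5 = 637 ⇒ h = -4.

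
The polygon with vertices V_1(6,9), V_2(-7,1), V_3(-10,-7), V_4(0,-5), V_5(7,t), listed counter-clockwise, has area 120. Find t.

6

Write out the shoelace sum; only the two edges meeting at V_5 involve t:
2·Area = [(0·t − 7·(-5)) + (7·9 − 6·t)] + 178
       = -6·t + 276 = 240
⇒ t = 6.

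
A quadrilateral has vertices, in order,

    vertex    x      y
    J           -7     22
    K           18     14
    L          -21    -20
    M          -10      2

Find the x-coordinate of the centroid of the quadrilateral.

-103/54

Apply Gauss's area formula. First the cross-terms c_i = x_i·y_{i+1} − x_{i+1}·y_i:
  -494, -66, -242, -206  ⇒  2A = -1008, A = -504.
Then Σ (x_i + x_{i+1})·c_i = 5768, so x̄ = 5768 / (6·(-504)) = -103/54.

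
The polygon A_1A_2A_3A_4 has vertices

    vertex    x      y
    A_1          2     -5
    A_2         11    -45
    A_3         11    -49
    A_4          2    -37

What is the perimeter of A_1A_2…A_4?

|A_1A_2| = √((9)² + (-40)²) = √1681 = 41
|A_2A_3| = √((0)² + (-4)²) = √16 = 4
|A_3A_4| = √((-9)² + (12)²) = √225 = 15
|A_4A_1| = √((0)² + (32)²) = √1024 = 32
Perimeter = 41 + 4 + 15 + 32 = 92.

92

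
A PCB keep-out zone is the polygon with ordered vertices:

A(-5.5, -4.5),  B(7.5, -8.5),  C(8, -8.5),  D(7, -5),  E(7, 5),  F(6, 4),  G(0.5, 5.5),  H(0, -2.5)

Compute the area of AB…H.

Σ = (80.5) + (4.25) + (19.5) + (70) + (-2) + (31) + (-1.25) + (-13.75) = 188.25
Area = |Σ|/2 = 94.125.

94.125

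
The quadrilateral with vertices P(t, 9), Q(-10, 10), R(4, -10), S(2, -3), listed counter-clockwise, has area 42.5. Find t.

-7

Write out the shoelace sum; only the two edges meeting at P involve t:
2·Area = [(2·9 − t·(-3)) + (t·10 − (-10)·9)] + 68
       = 13·t + 176 = 85
⇒ t = -7.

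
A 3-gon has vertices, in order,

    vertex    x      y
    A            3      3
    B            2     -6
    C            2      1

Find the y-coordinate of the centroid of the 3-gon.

-2/3

Apply the surveyor's formula. First the cross-terms c_i = x_i·y_{i+1} − x_{i+1}·y_i:
  -24, 14, 3  ⇒  2A = -7, A = -3.5.
Then Σ (y_i + y_{i+1})·c_i = 14, so ȳ = 14 / (6·(-3.5)) = -2/3.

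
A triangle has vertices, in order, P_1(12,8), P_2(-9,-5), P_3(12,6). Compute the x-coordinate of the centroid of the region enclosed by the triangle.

Apply the shoelace (surveyor's) formula. First the cross-terms c_i = x_i·y_{i+1} − x_{i+1}·y_i:
  12, 6, 24  ⇒  2A = 42, A = 21.
Then Σ (x_i + x_{i+1})·c_i = 630, so x̄ = 630 / (6·21) = 5.

5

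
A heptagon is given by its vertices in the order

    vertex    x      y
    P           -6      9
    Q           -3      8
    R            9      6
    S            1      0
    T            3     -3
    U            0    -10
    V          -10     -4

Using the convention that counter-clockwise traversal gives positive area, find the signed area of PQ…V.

Cross-terms: -21, -90, -6, -3, -30, -100, -114  ⇒  Σ = -364
Signed area = Σ/2 = -182 (negative ⇒ clockwise traversal).

-182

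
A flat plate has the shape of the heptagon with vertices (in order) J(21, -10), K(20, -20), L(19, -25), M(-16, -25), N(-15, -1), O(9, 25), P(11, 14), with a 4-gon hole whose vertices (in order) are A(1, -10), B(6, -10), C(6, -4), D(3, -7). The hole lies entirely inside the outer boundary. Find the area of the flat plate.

Outer boundary:
J→K: (21)(-20) − (20)(-10) = -220
K→L: (20)(-25) − (19)(-20) = -120
L→M: (19)(-25) − (-16)(-25) = -875
M→N: (-16)(-1) − (-15)(-25) = -359
N→O: (-15)(25) − (9)(-1) = -366
O→P: (9)(14) − (11)(25) = -149
P→J: (11)(-10) − (21)(14) = -404
Σ = -2493
Area = |Σ|/2 = 1246.5.
Hole:
Σ = (50) + (36) + (-30) + (-23) = 33
Area = |Σ|/2 = 16.5.
Net area = 1246.5 − 16.5 = 1230.

1230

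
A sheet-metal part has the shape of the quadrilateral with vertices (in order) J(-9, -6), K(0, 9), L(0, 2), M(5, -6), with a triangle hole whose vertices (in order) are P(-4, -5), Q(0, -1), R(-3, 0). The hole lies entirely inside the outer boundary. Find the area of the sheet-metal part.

79.5

Outer boundary:
Apply Gauss's area formula: 2A = Σ (x_i·y_{i+1} − x_{i+1}·y_i), indices taken mod 4.
Cross-terms: -81, 0, -10, -84  ⇒  Σ = -175
Area = |Σ|/2 = 87.5.
Hole:
Apply the shoelace formula: 2A = Σ (x_i·y_{i+1} − x_{i+1}·y_i), indices taken mod 3.
Σ = (4) + (-3) + (15) = 16
Area = |Σ|/2 = 8.
Net area = 87.5 − 8 = 79.5.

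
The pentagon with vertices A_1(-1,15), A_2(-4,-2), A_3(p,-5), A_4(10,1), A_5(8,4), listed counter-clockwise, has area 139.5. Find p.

-3

Write out the shoelace sum; only the two edges meeting at A_3 involve p:
2·Area = [((-4)·(-5) − p·(-2)) + (p·1 − 10·(-5))] + 218
       = 3·p + 288 = 279
⇒ p = -3.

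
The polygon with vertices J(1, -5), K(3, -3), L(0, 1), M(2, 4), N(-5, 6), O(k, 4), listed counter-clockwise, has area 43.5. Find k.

-6

The doubled signed area Σ (x_i y_{i+1} − x_{i+1} y_i) is linear in k.
With k=0 it equals 21; the coefficient of k is -11 (from the two edges through O).
So -11·k + 21 = 2·43.5 = 87 ⇒ k = -6.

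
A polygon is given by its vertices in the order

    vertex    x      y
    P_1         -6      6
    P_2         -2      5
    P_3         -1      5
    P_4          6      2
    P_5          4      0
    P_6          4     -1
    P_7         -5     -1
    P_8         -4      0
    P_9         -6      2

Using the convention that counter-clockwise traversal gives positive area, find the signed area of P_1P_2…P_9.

Σ = (-18) + (-5) + (-32) + (-8) + (-4) + (-9) + (-4) + (-8) + (-24) = -112
Signed area = Σ/2 = -56 (negative ⇒ clockwise traversal).

-56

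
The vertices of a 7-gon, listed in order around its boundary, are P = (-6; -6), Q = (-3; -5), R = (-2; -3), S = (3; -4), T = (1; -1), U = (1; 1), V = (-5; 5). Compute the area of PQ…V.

Apply the shoelace formula: 2A = Σ (x_i·y_{i+1} − x_{i+1}·y_i), indices taken mod 7.
Cross-terms: 12, -1, 17, 1, 2, 10, 60  ⇒  Σ = 101
Area = |Σ|/2 = 50.5.

50.5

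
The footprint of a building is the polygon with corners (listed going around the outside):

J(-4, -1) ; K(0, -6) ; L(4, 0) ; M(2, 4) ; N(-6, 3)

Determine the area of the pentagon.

56

Apply the shoelace (surveyor's) formula: 2A = Σ (x_i·y_{i+1} − x_{i+1}·y_i), indices taken mod 5.
J→K: (-4)(-6) − (0)(-1) = 24
K→L: (0)(0) − (4)(-6) = 24
L→M: (4)(4) − (2)(0) = 16
M→N: (2)(3) − (-6)(4) = 30
N→J: (-6)(-1) − (-4)(3) = 18
Σ = 112
Area = |Σ|/2 = 56.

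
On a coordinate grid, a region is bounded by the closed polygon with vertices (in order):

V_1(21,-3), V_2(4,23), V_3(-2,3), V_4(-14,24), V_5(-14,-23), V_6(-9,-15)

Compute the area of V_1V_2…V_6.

Apply the shoelace formula: 2A = Σ (x_i·y_{i+1} − x_{i+1}·y_i), indices taken mod 6.
V_1→V_2: (21)(23) − (4)(-3) = 495
V_2→V_3: (4)(3) − (-2)(23) = 58
V_3→V_4: (-2)(24) − (-14)(3) = -6
V_4→V_5: (-14)(-23) − (-14)(24) = 658
V_5→V_6: (-14)(-15) − (-9)(-23) = 3
V_6→V_1: (-9)(-3) − (21)(-15) = 342
Σ = 1550
Area = |Σ|/2 = 775.

775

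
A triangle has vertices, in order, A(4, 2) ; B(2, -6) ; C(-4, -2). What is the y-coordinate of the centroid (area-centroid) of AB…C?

Apply the surveyor's formula. First the cross-terms c_i = x_i·y_{i+1} − x_{i+1}·y_i:
  -28, -28, 0  ⇒  2A = -56, A = -28.
Then Σ (y_i + y_{i+1})·c_i = 336, so ȳ = 336 / (6·(-28)) = -2.

-2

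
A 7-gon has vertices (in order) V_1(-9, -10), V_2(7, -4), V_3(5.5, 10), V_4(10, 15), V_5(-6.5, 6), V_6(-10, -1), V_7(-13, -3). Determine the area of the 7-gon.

Apply the surveyor's formula: 2A = Σ (x_i·y_{i+1} − x_{i+1}·y_i), indices taken mod 7.
Cross-terms: 106, 92, -17.5, 157.5, 66.5, 17, 103  ⇒  Σ = 524.5
Area = |Σ|/2 = 262.25.

262.25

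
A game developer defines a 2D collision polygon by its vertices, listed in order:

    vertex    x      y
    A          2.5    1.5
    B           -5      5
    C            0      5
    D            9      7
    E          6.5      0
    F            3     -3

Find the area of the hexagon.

51.5

Apply the shoelace (surveyor's) formula: 2A = Σ (x_i·y_{i+1} − x_{i+1}·y_i), indices taken mod 6.
A→B: (2.5)(5) − (-5)(1.5) = 20
B→C: (-5)(5) − (0)(5) = -25
C→D: (0)(7) − (9)(5) = -45
D→E: (9)(0) − (6.5)(7) = -45.5
E→F: (6.5)(-3) − (3)(0) = -19.5
F→A: (3)(1.5) − (2.5)(-3) = 12
Σ = -103
Area = |Σ|/2 = 51.5.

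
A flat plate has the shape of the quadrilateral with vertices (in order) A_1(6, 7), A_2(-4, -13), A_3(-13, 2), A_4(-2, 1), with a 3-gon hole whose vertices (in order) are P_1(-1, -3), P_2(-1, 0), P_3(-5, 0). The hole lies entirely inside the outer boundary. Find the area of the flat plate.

122

Outer boundary:
Apply Gauss's area formula: 2A = Σ (x_i·y_{i+1} − x_{i+1}·y_i), indices taken mod 4.
Cross-terms: -50, -177, -9, -20  ⇒  Σ = -256
Area = |Σ|/2 = 128.
Hole:
Apply Gauss's area formula: 2A = Σ (x_i·y_{i+1} − x_{i+1}·y_i), indices taken mod 3.
P_1→P_2: (-1)(0) − (-1)(-3) = -3
P_2→P_3: (-1)(0) − (-5)(0) = 0
P_3→P_1: (-5)(-3) − (-1)(0) = 15
Σ = 12
Area = |Σ|/2 = 6.
Net area = 128 − 6 = 122.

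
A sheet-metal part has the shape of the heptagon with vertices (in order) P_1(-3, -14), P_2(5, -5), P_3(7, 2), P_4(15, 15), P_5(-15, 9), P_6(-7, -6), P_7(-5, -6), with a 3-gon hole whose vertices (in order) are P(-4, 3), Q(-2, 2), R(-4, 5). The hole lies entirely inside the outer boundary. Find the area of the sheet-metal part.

Outer boundary:
Σ = (85) + (45) + (75) + (360) + (153) + (12) + (52) = 782
Area = |Σ|/2 = 391.
Hole:
P→Q: (-4)(2) − (-2)(3) = -2
Q→R: (-2)(5) − (-4)(2) = -2
R→P: (-4)(3) − (-4)(5) = 8
Σ = 4
Area = |Σ|/2 = 2.
Net area = 391 − 2 = 389.

389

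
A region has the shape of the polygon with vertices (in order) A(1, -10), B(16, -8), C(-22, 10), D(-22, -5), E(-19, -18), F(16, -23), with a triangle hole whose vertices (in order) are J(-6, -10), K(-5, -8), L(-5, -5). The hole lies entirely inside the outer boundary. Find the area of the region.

676

Outer boundary:
Apply the shoelace formula: 2A = Σ (x_i·y_{i+1} − x_{i+1}·y_i), indices taken mod 6.
Σ = (152) + (-16) + (330) + (301) + (725) + (-137) = 1355
Area = |Σ|/2 = 677.5.
Hole:
Apply the shoelace (surveyor's) formula: 2A = Σ (x_i·y_{i+1} − x_{i+1}·y_i), indices taken mod 3.
Σ = (-2) + (-15) + (20) = 3
Area = |Σ|/2 = 1.5.
Net area = 677.5 − 1.5 = 676.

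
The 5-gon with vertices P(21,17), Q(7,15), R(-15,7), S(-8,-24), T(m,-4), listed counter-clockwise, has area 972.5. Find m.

Write out the shoelace sum; only the two edges meeting at T involve m:
2·Area = [((-8)·(-4) − m·(-24)) + (m·17 − 21·(-4))] + 886
       = 41·m + 1002 = 1945
⇒ m = 23.

23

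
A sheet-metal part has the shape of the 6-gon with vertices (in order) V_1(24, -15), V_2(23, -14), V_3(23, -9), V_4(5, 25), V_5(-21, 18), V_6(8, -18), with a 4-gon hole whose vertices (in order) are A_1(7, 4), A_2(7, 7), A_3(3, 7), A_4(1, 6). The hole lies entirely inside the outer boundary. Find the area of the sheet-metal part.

Outer boundary:
V_1→V_2: (24)(-14) − (23)(-15) = 9
V_2→V_3: (23)(-9) − (23)(-14) = 115
V_3→V_4: (23)(25) − (5)(-9) = 620
V_4→V_5: (5)(18) − (-21)(25) = 615
V_5→V_6: (-21)(-18) − (8)(18) = 234
V_6→V_1: (8)(-15) − (24)(-18) = 312
Σ = 1905
Area = |Σ|/2 = 952.5.
Hole:
Apply the shoelace (surveyor's) formula: 2A = Σ (x_i·y_{i+1} − x_{i+1}·y_i), indices taken mod 4.
Cross-terms: 21, 28, 11, -38  ⇒  Σ = 22
Area = |Σ|/2 = 11.
Net area = 952.5 − 11 = 941.5.

941.5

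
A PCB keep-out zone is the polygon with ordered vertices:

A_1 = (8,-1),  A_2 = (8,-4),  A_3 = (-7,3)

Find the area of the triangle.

Apply the shoelace formula: 2A = Σ (x_i·y_{i+1} − x_{i+1}·y_i), indices taken mod 3.
Cross-terms: -24, -4, -17  ⇒  Σ = -45
Area = |Σ|/2 = 22.5.

22.5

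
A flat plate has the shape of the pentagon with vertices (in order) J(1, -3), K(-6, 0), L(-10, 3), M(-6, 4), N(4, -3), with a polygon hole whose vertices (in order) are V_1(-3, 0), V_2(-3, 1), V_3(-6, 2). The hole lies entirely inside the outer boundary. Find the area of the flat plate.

Outer boundary:
Σ = (-18) + (-18) + (-22) + (2) + (-9) = -65
Area = |Σ|/2 = 32.5.
Hole:
Σ = (-3) + (0) + (6) = 3
Area = |Σ|/2 = 1.5.
Net area = 32.5 − 1.5 = 31.

31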